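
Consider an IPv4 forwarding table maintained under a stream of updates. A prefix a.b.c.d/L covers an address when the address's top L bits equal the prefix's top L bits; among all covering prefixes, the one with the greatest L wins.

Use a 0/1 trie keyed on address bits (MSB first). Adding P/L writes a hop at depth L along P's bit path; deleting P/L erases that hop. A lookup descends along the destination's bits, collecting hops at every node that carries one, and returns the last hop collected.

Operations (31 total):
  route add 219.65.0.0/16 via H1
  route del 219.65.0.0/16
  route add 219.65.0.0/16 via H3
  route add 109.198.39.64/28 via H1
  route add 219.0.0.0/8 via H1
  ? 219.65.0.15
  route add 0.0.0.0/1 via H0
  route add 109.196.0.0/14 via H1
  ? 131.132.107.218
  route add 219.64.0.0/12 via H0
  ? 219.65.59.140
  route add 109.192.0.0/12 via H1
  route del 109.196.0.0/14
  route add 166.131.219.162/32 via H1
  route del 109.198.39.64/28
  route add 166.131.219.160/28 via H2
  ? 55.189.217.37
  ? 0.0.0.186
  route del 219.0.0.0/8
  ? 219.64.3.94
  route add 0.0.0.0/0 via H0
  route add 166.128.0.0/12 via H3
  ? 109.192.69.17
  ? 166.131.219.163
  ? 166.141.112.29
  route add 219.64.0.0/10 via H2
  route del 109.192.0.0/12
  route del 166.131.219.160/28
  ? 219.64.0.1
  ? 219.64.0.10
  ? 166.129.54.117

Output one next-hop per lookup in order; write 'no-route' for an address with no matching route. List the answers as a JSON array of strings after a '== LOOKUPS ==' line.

Apply in order:
  + 219.65.0.0/16 (H1) depth=16
  del 219.65.0.0/16 (clear depth 16)
  + 219.65.0.0/16 (H3) depth=16
  + 109.198.39.64/28 (H1) depth=28
  + 219.0.0.0/8 (H1) depth=8
  Q 219.65.0.15: descend 1101101101000001 ; hops seen [H1,H3] ; pick H3
  + 0.0.0.0/1 (H0) depth=1
  + 109.196.0.0/14 (H1) depth=14
  Q 131.132.107.218: descend 1 ; hops seen [∅] ; pick no-route
  + 219.64.0.0/12 (H0) depth=12
  Q 219.65.59.140: descend 1101101101000001 ; hops seen [H1,H0,H3] ; pick H3
  + 109.192.0.0/12 (H1) depth=12
  del 109.196.0.0/14 (clear depth 14)
  + 166.131.219.162/32 (H1) depth=32
  del 109.198.39.64/28 (clear depth 28)
  + 166.131.219.160/28 (H2) depth=28
  Q 55.189.217.37: descend 0 ; hops seen [H0] ; pick H0
  Q 0.0.0.186: descend 0 ; hops seen [H0] ; pick H0
  del 219.0.0.0/8 (clear depth 8)
  Q 219.64.3.94: descend 110110110100000 ; hops seen [H0] ; pick H0
  + 0.0.0.0/0 (H0) depth=0
  + 166.128.0.0/12 (H3) depth=12
  Q 109.192.69.17: descend 0110110111000 ; hops seen [H0,H0,H1] ; pick H1
  Q 166.131.219.163: descend 1010011010000011110110111010001 ; hops seen [H0,H3,H2] ; pick H2
  Q 166.141.112.29: descend 101001101000 ; hops seen [H0,H3] ; pick H3
  + 219.64.0.0/10 (H2) depth=10
  del 109.192.0.0/12 (clear depth 12)
  del 166.131.219.160/28 (clear depth 28)
  Q 219.64.0.1: descend 110110110100000 ; hops seen [H0,H2,H0] ; pick H0
  Q 219.64.0.10: descend 110110110100000 ; hops seen [H0,H2,H0] ; pick H0
  Q 166.129.54.117: descend 10100110100000 ; hops seen [H0,H3] ; pick H3

== LOOKUPS ==
["H3","no-route","H3","H0","H0","H0","H1","H2","H3","H0","H0","H3"]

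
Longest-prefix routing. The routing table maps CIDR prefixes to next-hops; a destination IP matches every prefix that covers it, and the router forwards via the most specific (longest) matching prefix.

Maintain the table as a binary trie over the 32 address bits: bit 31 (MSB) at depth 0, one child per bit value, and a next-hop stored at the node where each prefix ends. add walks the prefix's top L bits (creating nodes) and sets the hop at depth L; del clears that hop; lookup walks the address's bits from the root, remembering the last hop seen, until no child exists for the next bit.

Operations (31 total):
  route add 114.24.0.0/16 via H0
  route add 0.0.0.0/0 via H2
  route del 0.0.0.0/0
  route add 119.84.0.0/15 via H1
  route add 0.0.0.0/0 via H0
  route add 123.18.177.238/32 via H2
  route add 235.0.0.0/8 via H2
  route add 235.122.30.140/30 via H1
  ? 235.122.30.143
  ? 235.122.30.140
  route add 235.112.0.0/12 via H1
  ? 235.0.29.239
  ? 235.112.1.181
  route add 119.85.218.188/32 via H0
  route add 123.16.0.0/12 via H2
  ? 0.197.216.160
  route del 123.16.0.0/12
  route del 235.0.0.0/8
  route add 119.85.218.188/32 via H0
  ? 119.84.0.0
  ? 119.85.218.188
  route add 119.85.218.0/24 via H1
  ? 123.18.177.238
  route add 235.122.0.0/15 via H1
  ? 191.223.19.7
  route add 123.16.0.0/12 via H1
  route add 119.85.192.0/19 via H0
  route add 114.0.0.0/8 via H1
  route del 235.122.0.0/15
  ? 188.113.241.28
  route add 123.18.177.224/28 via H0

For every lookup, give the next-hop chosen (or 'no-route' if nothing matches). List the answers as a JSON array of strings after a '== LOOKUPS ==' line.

Trace:
  + 114.24.0.0/16 (H0) depth=16
  + 0.0.0.0/0 (H2) depth=0
  del 0.0.0.0/0 (clear depth 0)
  + 119.84.0.0/15 (H1) depth=15
  + 0.0.0.0/0 (H0) depth=0
  + 123.18.177.238/32 (H2) depth=32
  + 235.0.0.0/8 (H2) depth=8
  + 235.122.30.140/30 (H1) depth=30
  Q 235.122.30.143: descend 111010110111101000011110100011 ; hops seen [H0,H2,H1] ; pick H1
  Q 235.122.30.140: descend 111010110111101000011110100011 ; hops seen [H0,H2,H1] ; pick H1
  + 235.112.0.0/12 (H1) depth=12
  Q 235.0.29.239: descend 111010110 ; hops seen [H0,H2] ; pick H2
  Q 235.112.1.181: descend 111010110111 ; hops seen [H0,H2,H1] ; pick H1
  + 119.85.218.188/32 (H0) depth=32
  + 123.16.0.0/12 (H2) depth=12
  Q 0.197.216.160: descend 0 ; hops seen [H0] ; pick H0
  del 123.16.0.0/12 (clear depth 12)
  del 235.0.0.0/8 (clear depth 8)
  + 119.85.218.188/32 (H0) depth=32
  Q 119.84.0.0: descend 011101110101010 ; hops seen [H0,H1] ; pick H1
  Q 119.85.218.188: descend 01110111010101011101101010111100 ; hops seen [H0,H1,H0] ; pick H0
  + 119.85.218.0/24 (H1) depth=24
  Q 123.18.177.238: descend 01111011000100101011000111101110 ; hops seen [H0,H2] ; pick H2
  + 235.122.0.0/15 (H1) depth=15
  Q 191.223.19.7: descend 1 ; hops seen [H0] ; pick H0
  + 123.16.0.0/12 (H1) depth=12
  + 119.85.192.0/19 (H0) depth=19
  + 114.0.0.0/8 (H1) depth=8
  del 235.122.0.0/15 (clear depth 15)
  Q 188.113.241.28: descend 1 ; hops seen [H0] ; pick H0
  + 123.18.177.224/28 (H0) depth=28

== LOOKUPS ==
["H1","H1","H2","H1","H0","H1","H0","H2","H0","H0"]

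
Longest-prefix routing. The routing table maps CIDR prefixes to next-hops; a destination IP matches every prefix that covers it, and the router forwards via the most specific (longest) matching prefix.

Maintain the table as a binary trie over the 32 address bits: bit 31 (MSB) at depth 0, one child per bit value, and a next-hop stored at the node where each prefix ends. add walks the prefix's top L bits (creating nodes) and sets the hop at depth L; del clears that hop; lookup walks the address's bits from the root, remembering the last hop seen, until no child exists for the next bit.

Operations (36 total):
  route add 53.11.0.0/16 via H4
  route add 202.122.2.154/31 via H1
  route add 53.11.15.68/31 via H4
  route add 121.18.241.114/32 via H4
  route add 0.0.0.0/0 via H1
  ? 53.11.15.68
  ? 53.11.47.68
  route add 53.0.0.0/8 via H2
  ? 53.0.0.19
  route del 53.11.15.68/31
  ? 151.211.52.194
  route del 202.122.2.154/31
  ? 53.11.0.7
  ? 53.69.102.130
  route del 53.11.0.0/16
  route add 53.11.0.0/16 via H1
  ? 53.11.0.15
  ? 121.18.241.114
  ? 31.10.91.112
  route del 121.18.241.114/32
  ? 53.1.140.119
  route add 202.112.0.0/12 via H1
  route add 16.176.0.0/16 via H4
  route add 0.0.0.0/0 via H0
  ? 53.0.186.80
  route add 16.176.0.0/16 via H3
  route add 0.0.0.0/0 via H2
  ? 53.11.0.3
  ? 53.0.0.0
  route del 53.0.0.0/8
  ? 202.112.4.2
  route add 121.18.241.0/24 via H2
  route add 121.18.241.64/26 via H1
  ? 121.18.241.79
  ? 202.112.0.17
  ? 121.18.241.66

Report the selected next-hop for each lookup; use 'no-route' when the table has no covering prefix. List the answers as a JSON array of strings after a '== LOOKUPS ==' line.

Apply in order:
  add 53.11.0.0/16 -> H4 at depth 16
  add 202.122.2.154/31 -> H1 at depth 31
  add 53.11.15.68/31 -> H4 at depth 31
  add 121.18.241.114/32 -> H4 at depth 32
  add 0.0.0.0/0 -> H1 at depth 0
  ? 53.11.15.68  path d0:H1→d1:-→d2:-→d3:-→d4:-→d5:-→d6:-→d7:-→d8:-→d9:-→d10:-→d11:-→d12:-→d13:-→d14:-→d15:-→d16:H4→d17:-→d18:-→d19:-→d20:-→d21:-→d22:-→d23:-→d24:-→d25:-→d26:-→d27:-→d28:-→d29:-→d30:-→d31:H4  best=H4
  ? 53.11.47.68  path d0:H1→d1:-→d2:-→d3:-→d4:-→d5:-→d6:-→d7:-→d8:-→d9:-→d10:-→d11:-→d12:-→d13:-→d14:-→d15:-→d16:H4→d17:-→d18:-  best=H4
  add 53.0.0.0/8 -> H2 at depth 8
  ? 53.0.0.19  path d0:H1→d1:-→d2:-→d3:-→d4:-→d5:-→d6:-→d7:-→d8:H2→d9:-→d10:-→d11:-→d12:-  best=H2
  del 53.11.15.68/31 (clear depth 31)
  ? 151.211.52.194  path d0:H1→d1:-  best=H1
  del 202.122.2.154/31 (clear depth 31)
  ? 53.11.0.7  path d0:H1→d1:-→d2:-→d3:-→d4:-→d5:-→d6:-→d7:-→d8:H2→d9:-→d10:-→d11:-→d12:-→d13:-→d14:-→d15:-→d16:H4→d17:-→d18:-→d19:-→d20:-  best=H4
  ? 53.69.102.130  path d0:H1→d1:-→d2:-→d3:-→d4:-→d5:-→d6:-→d7:-→d8:H2→d9:-  best=H2
  del 53.11.0.0/16 (clear depth 16)
  add 53.11.0.0/16 -> H1 at depth 16
  ? 53.11.0.15  path d0:H1→d1:-→d2:-→d3:-→d4:-→d5:-→d6:-→d7:-→d8:H2→d9:-→d10:-→d11:-→d12:-→d13:-→d14:-→d15:-→d16:H1→d17:-→d18:-→d19:-→d20:-  best=H1
  ? 121.18.241.114  path d0:H1→d1:-→d2:-→d3:-→d4:-→d5:-→d6:-→d7:-→d8:-→d9:-→d10:-→d11:-→d12:-→d13:-→d14:-→d15:-→d16:-→d17:-→d18:-→d19:-→d20:-→d21:-→d22:-→d23:-→d24:-→d25:-→d26:-→d27:-→d28:-→d29:-→d30:-→d31:-→d32:H4  best=H4
  ? 31.10.91.112  path d0:H1→d1:-→d2:-  best=H1
  del 121.18.241.114/32 (clear depth 32)
  ? 53.1.140.119  path d0:H1→d1:-→d2:-→d3:-→d4:-→d5:-→d6:-→d7:-→d8:H2→d9:-→d10:-→d11:-→d12:-  best=H2
  add 202.112.0.0/12 -> H1 at depth 12
  add 16.176.0.0/16 -> H4 at depth 16
  add 0.0.0.0/0 -> H0 at depth 0
  ? 53.0.186.80  path d0:H0→d1:-→d2:-→d3:-→d4:-→d5:-→d6:-→d7:-→d8:H2→d9:-→d10:-→d11:-→d12:-  best=H2
  add 16.176.0.0/16 -> H3 at depth 16
  add 0.0.0.0/0 -> H2 at depth 0
  ? 53.11.0.3  path d0:H2→d1:-→d2:-→d3:-→d4:-→d5:-→d6:-→d7:-→d8:H2→d9:-→d10:-→d11:-→d12:-→d13:-→d14:-→d15:-→d16:H1→d17:-→d18:-→d19:-→d20:-  best=H1
  ? 53.0.0.0  path d0:H2→d1:-→d2:-→d3:-→d4:-→d5:-→d6:-→d7:-→d8:H2→d9:-→d10:-→d11:-→d12:-  best=H2
  del 53.0.0.0/8 (clear depth 8)
  ? 202.112.4.2  path d0:H2→d1:-→d2:-→d3:-→d4:-→d5:-→d6:-→d7:-→d8:-→d9:-→d10:-→d11:-→d12:H1  best=H1
  add 121.18.241.0/24 -> H2 at depth 24
  add 121.18.241.64/26 -> H1 at depth 26
  ? 121.18.241.79  path d0:H2→d1:-→d2:-→d3:-→d4:-→d5:-→d6:-→d7:-→d8:-→d9:-→d10:-→d11:-→d12:-→d13:-→d14:-→d15:-→d16:-→d17:-→d18:-→d19:-→d20:-→d21:-→d22:-→d23:-→d24:H2→d25:-→d26:H1  best=H1
  ? 202.112.0.17  path d0:H2→d1:-→d2:-→d3:-→d4:-→d5:-→d6:-→d7:-→d8:-→d9:-→d10:-→d11:-→d12:H1  best=H1
  ? 121.18.241.66  path d0:H2→d1:-→d2:-→d3:-→d4:-→d5:-→d6:-→d7:-→d8:-→d9:-→d10:-→d11:-→d12:-→d13:-→d14:-→d15:-→d16:-→d17:-→d18:-→d19:-→d20:-→d21:-→d22:-→d23:-→d24:H2→d25:-→d26:H1  best=H1

== LOOKUPS ==
["H4","H4","H2","H1","H4","H2","H1","H4","H1","H2","H2","H1","H2","H1","H1","H1","H1"]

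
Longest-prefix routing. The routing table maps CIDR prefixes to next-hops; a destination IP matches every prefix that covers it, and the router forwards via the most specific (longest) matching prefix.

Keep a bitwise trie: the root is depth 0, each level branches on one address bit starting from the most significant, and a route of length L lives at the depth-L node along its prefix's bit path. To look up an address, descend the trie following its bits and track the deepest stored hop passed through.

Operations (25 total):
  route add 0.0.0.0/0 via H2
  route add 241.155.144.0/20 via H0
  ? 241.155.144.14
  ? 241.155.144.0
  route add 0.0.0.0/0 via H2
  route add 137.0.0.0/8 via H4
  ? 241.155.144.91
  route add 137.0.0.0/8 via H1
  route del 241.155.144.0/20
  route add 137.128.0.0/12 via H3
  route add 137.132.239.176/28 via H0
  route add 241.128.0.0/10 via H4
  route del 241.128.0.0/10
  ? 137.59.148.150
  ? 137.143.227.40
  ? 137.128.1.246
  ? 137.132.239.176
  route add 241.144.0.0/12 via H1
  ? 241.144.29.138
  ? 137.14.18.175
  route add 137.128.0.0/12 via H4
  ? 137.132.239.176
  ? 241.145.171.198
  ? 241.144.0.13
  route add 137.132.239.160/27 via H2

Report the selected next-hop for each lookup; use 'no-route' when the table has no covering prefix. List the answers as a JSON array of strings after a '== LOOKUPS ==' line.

Apply in order:
  + 0.0.0.0/0 (H2) depth=0
  + 241.155.144.0/20 (H0) depth=20
  lookup 241.155.144.14: bits 11110001100110111001 walk d0:H2→d1:-→d2:-→d3:-→d4:-→d5:-→d6:-→d7:-→d8:-→d9:-→d10:-→d11:-→d12:-→d13:-→d14:-→d15:-→d16:-→d17:-→d18:-→d19:-→d20:H0 -> H0
  lookup 241.155.144.0: bits 11110001100110111001 walk d0:H2→d1:-→d2:-→d3:-→d4:-→d5:-→d6:-→d7:-→d8:-→d9:-→d10:-→d11:-→d12:-→d13:-→d14:-→d15:-→d16:-→d17:-→d18:-→d19:-→d20:H0 -> H0
  + 0.0.0.0/0 (H2) depth=0
  + 137.0.0.0/8 (H4) depth=8
  lookup 241.155.144.91: bits 11110001100110111001 walk d0:H2→d1:-→d2:-→d3:-→d4:-→d5:-→d6:-→d7:-→d8:-→d9:-→d10:-→d11:-→d12:-→d13:-→d14:-→d15:-→d16:-→d17:-→d18:-→d19:-→d20:H0 -> H0
  + 137.0.0.0/8 (H1) depth=8
  del 241.155.144.0/20 (clear depth 20)
  + 137.128.0.0/12 (H3) depth=12
  + 137.132.239.176/28 (H0) depth=28
  + 241.128.0.0/10 (H4) depth=10
  del 241.128.0.0/10 (clear depth 10)
  lookup 137.59.148.150: bits 10001001 walk d0:H2→d1:-→d2:-→d3:-→d4:-→d5:-→d6:-→d7:-→d8:H1 -> H1
  lookup 137.143.227.40: bits 100010011000 walk d0:H2→d1:-→d2:-→d3:-→d4:-→d5:-→d6:-→d7:-→d8:H1→d9:-→d10:-→d11:-→d12:H3 -> H3
  lookup 137.128.1.246: bits 1000100110000 walk d0:H2→d1:-→d2:-→d3:-→d4:-→d5:-→d6:-→d7:-→d8:H1→d9:-→d10:-→d11:-→d12:H3→d13:- -> H3
  lookup 137.132.239.176: bits 1000100110000100111011111011 walk d0:H2→d1:-→d2:-→d3:-→d4:-→d5:-→d6:-→d7:-→d8:H1→d9:-→d10:-→d11:-→d12:H3→d13:-→d14:-→d15:-→d16:-→d17:-→d18:-→d19:-→d20:-→d21:-→d22:-→d23:-→d24:-→d25:-→d26:-→d27:-→d28:H0 -> H0
  + 241.144.0.0/12 (H1) depth=12
  lookup 241.144.29.138: bits 111100011001 walk d0:H2→d1:-→d2:-→d3:-→d4:-→d5:-→d6:-→d7:-→d8:-→d9:-→d10:-→d11:-→d12:H1 -> H1
  lookup 137.14.18.175: bits 10001001 walk d0:H2→d1:-→d2:-→d3:-→d4:-→d5:-→d6:-→d7:-→d8:H1 -> H1
  + 137.128.0.0/12 (H4) depth=12
  lookup 137.132.239.176: bits 1000100110000100111011111011 walk d0:H2→d1:-→d2:-→d3:-→d4:-→d5:-→d6:-→d7:-→d8:H1→d9:-→d10:-→d11:-→d12:H4→d13:-→d14:-→d15:-→d16:-→d17:-→d18:-→d19:-→d20:-→d21:-→d22:-→d23:-→d24:-→d25:-→d26:-→d27:-→d28:H0 -> H0
  lookup 241.145.171.198: bits 111100011001 walk d0:H2→d1:-→d2:-→d3:-→d4:-→d5:-→d6:-→d7:-→d8:-→d9:-→d10:-→d11:-→d12:H1 -> H1
  lookup 241.144.0.13: bits 111100011001 walk d0:H2→d1:-→d2:-→d3:-→d4:-→d5:-→d6:-→d7:-→d8:-→d9:-→d10:-→d11:-→d12:H1 -> H1
  + 137.132.239.160/27 (H2) depth=27

== LOOKUPS ==
["H0","H0","H0","H1","H3","H3","H0","H1","H1","H0","H1","H1"]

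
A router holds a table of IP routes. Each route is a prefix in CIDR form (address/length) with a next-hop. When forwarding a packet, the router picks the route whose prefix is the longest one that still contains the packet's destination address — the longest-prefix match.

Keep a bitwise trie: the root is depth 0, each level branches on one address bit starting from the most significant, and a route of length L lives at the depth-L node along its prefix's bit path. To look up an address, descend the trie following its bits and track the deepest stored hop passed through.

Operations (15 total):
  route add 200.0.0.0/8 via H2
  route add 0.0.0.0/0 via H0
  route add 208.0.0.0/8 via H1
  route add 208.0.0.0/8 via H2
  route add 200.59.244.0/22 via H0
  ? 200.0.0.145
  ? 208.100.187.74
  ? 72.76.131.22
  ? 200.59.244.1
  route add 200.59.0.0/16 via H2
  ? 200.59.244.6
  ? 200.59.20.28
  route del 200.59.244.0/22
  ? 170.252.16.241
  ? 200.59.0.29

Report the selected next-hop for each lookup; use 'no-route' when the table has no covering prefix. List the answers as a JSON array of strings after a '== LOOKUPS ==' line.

Apply in order:
  add 200.0.0.0/8 -> H2 at depth 8
  add 0.0.0.0/0 -> H0 at depth 0
  add 208.0.0.0/8 -> H1 at depth 8
  add 208.0.0.0/8 -> H2 at depth 8
  add 200.59.244.0/22 -> H0 at depth 22
  Q 200.0.0.145: descend 1100100000 ; hops seen [H0,H2] ; pick H2
  Q 208.100.187.74: descend 11010000 ; hops seen [H0,H2] ; pick H2
  Q 72.76.131.22: descend ε ; hops seen [H0] ; pick H0
  Q 200.59.244.1: descend 1100100000111011111101 ; hops seen [H0,H2,H0] ; pick H0
  add 200.59.0.0/16 -> H2 at depth 16
  Q 200.59.244.6: descend 1100100000111011111101 ; hops seen [H0,H2,H2,H0] ; pick H0
  Q 200.59.20.28: descend 1100100000111011 ; hops seen [H0,H2,H2] ; pick H2
  - 200.59.244.0/22 clear@22
  Q 170.252.16.241: descend 1 ; hops seen [H0] ; pick H0
  Q 200.59.0.29: descend 1100100000111011 ; hops seen [H0,H2,H2] ; pick H2

== LOOKUPS ==
["H2","H2","H0","H0","H0","H2","H0","H2"]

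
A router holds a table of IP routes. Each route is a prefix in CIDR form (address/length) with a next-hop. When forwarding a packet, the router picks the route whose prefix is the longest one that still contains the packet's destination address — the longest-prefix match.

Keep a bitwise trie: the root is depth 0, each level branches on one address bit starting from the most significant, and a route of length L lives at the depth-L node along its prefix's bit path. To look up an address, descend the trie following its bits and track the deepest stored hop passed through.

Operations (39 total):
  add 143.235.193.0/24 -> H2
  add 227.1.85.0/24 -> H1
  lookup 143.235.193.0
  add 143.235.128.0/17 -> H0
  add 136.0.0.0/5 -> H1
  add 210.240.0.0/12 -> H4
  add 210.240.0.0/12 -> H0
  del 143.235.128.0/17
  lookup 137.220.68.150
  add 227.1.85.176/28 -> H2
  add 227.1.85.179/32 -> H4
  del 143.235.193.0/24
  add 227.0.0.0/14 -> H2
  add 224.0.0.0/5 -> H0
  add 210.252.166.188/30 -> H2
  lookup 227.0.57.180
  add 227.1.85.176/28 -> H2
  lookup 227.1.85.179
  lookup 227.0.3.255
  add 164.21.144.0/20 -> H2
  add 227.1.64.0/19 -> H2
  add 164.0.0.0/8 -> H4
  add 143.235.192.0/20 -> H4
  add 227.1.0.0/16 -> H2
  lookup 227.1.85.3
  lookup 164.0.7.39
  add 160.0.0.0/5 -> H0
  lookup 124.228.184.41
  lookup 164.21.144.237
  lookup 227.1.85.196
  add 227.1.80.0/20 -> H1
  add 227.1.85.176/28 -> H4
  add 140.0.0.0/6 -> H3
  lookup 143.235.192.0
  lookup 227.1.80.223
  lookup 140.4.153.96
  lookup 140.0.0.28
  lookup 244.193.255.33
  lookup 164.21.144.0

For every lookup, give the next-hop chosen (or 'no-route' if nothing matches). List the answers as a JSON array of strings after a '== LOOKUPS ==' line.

Trace:
  + 143.235.193.0/24 (H2) depth=24
  + 227.1.85.0/24 (H1) depth=24
  lookup 143.235.193.0: bits 100011111110101111000001 walk d0:-→d1:-→d2:-→d3:-→d4:-→d5:-→d6:-→d7:-→d8:-→d9:-→d10:-→d11:-→d12:-→d13:-→d14:-→d15:-→d16:-→d17:-→d18:-→d19:-→d20:-→d21:-→d22:-→d23:-→d24:H2 -> H2
  + 143.235.128.0/17 (H0) depth=17
  + 136.0.0.0/5 (H1) depth=5
  + 210.240.0.0/12 (H4) depth=12
  + 210.240.0.0/12 (H0) depth=12
  - 143.235.128.0/17 clear@17
  lookup 137.220.68.150: bits 10001 walk d0:-→d1:-→d2:-→d3:-→d4:-→d5:H1 -> H1
  + 227.1.85.176/28 (H2) depth=28
  + 227.1.85.179/32 (H4) depth=32
  - 143.235.193.0/24 clear@24
  + 227.0.0.0/14 (H2) depth=14
  + 224.0.0.0/5 (H0) depth=5
  + 210.252.166.188/30 (H2) depth=30
  lookup 227.0.57.180: bits 111000110000000 walk d0:-→d1:-→d2:-→d3:-→d4:-→d5:H0→d6:-→d7:-→d8:-→d9:-→d10:-→d11:-→d12:-→d13:-→d14:H2→d15:- -> H2
  + 227.1.85.176/28 (H2) depth=28
  lookup 227.1.85.179: bits 11100011000000010101010110110011 walk d0:-→d1:-→d2:-→d3:-→d4:-→d5:H0→d6:-→d7:-→d8:-→d9:-→d10:-→d11:-→d12:-→d13:-→d14:H2→d15:-→d16:-→d17:-→d18:-→d19:-→d20:-→d21:-→d22:-→d23:-→d24:H1→d25:-→d26:-→d27:-→d28:H2→d29:-→d30:-→d31:-→d32:H4 -> H4
  lookup 227.0.3.255: bits 111000110000000 walk d0:-→d1:-→d2:-→d3:-→d4:-→d5:H0→d6:-→d7:-→d8:-→d9:-→d10:-→d11:-→d12:-→d13:-→d14:H2→d15:- -> H2
  + 164.21.144.0/20 (H2) depth=20
  + 227.1.64.0/19 (H2) depth=19
  + 164.0.0.0/8 (H4) depth=8
  + 143.235.192.0/20 (H4) depth=20
  + 227.1.0.0/16 (H2) depth=16
  lookup 227.1.85.3: bits 111000110000000101010101 walk d0:-→d1:-→d2:-→d3:-→d4:-→d5:H0→d6:-→d7:-→d8:-→d9:-→d10:-→d11:-→d12:-→d13:-→d14:H2→d15:-→d16:H2→d17:-→d18:-→d19:H2→d20:-→d21:-→d22:-→d23:-→d24:H1 -> H1
  lookup 164.0.7.39: bits 10100100000 walk d0:-→d1:-→d2:-→d3:-→d4:-→d5:-→d6:-→d7:-→d8:H4→d9:-→d10:-→d11:- -> H4
  + 160.0.0.0/5 (H0) depth=5
  lookup 124.228.184.41: bits ε walk d0:- -> no-route
  lookup 164.21.144.237: bits 10100100000101011001 walk d0:-→d1:-→d2:-→d3:-→d4:-→d5:H0→d6:-→d7:-→d8:H4→d9:-→d10:-→d11:-→d12:-→d13:-→d14:-→d15:-→d16:-→d17:-→d18:-→d19:-→d20:H2 -> H2
  lookup 227.1.85.196: bits 1110001100000001010101011 walk d0:-→d1:-→d2:-→d3:-→d4:-→d5:H0→d6:-→d7:-→d8:-→d9:-→d10:-→d11:-→d12:-→d13:-→d14:H2→d15:-→d16:H2→d17:-→d18:-→d19:H2→d20:-→d21:-→d22:-→d23:-→d24:H1→d25:- -> H1
  + 227.1.80.0/20 (H1) depth=20
  + 227.1.85.176/28 (H4) depth=28
  + 140.0.0.0/6 (H3) depth=6
  lookup 143.235.192.0: bits 10001111111010111100000 walk d0:-→d1:-→d2:-→d3:-→d4:-→d5:H1→d6:H3→d7:-→d8:-→d9:-→d10:-→d11:-→d12:-→d13:-→d14:-→d15:-→d16:-→d17:-→d18:-→d19:-→d20:H4→d21:-→d22:-→d23:- -> H4
  lookup 227.1.80.223: bits 111000110000000101010 walk d0:-→d1:-→d2:-→d3:-→d4:-→d5:H0→d6:-→d7:-→d8:-→d9:-→d10:-→d11:-→d12:-→d13:-→d14:H2→d15:-→d16:H2→d17:-→d18:-→d19:H2→d20:H1→d21:- -> H1
  lookup 140.4.153.96: bits 100011 walk d0:-→d1:-→d2:-→d3:-→d4:-→d5:H1→d6:H3 -> H3
  lookup 140.0.0.28: bits 100011 walk d0:-→d1:-→d2:-→d3:-→d4:-→d5:H1→d6:H3 -> H3
  lookup 244.193.255.33: bits 111 walk d0:-→d1:-→d2:-→d3:- -> no-route
  lookup 164.21.144.0: bits 10100100000101011001 walk d0:-→d1:-→d2:-→d3:-→d4:-→d5:H0→d6:-→d7:-→d8:H4→d9:-→d10:-→d11:-→d12:-→d13:-→d14:-→d15:-→d16:-→d17:-→d18:-→d19:-→d20:H2 -> H2

== LOOKUPS ==
["H2","H1","H2","H4","H2","H1","H4","no-route","H2","H1","H4","H1","H3","H3","no-route","H2"]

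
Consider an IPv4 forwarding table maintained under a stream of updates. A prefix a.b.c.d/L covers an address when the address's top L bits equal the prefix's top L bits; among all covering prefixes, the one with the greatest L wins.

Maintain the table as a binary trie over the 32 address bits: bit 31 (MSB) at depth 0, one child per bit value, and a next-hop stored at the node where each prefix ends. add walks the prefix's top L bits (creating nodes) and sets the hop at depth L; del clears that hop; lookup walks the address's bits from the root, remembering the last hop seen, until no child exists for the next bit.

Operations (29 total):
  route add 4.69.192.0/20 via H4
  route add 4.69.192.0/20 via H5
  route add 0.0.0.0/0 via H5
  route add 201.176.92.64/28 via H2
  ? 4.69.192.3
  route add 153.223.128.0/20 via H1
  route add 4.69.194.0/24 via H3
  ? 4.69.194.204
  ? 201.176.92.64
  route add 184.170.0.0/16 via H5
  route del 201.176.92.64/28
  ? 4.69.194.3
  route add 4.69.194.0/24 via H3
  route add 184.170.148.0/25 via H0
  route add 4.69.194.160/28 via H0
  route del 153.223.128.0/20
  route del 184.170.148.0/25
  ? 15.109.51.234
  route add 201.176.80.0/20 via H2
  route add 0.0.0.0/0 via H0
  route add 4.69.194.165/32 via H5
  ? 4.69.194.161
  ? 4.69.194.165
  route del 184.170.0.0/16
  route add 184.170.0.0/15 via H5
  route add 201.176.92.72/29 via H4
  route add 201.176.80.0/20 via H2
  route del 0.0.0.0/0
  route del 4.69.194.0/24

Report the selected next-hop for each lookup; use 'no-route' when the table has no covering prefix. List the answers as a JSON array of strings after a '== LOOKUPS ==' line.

Trace:
  + 4.69.192.0/20 (H4) depth=20
  + 4.69.192.0/20 (H5) depth=20
  + 0.0.0.0/0 (H5) depth=0
  + 201.176.92.64/28 (H2) depth=28
  lookup 4.69.192.3: bits 00000100010001011100 walk d0:H5→d1:-→d2:-→d3:-→d4:-→d5:-→d6:-→d7:-→d8:-→d9:-→d10:-→d11:-→d12:-→d13:-→d14:-→d15:-→d16:-→d17:-→d18:-→d19:-→d20:H5 -> H5
  + 153.223.128.0/20 (H1) depth=20
  + 4.69.194.0/24 (H3) depth=24
  lookup 4.69.194.204: bits 000001000100010111000010 walk d0:H5→d1:-→d2:-→d3:-→d4:-→d5:-→d6:-→d7:-→d8:-→d9:-→d10:-→d11:-→d12:-→d13:-→d14:-→d15:-→d16:-→d17:-→d18:-→d19:-→d20:H5→d21:-→d22:-→d23:-→d24:H3 -> H3
  lookup 201.176.92.64: bits 1100100110110000010111000100 walk d0:H5→d1:-→d2:-→d3:-→d4:-→d5:-→d6:-→d7:-→d8:-→d9:-→d10:-→d11:-→d12:-→d13:-→d14:-→d15:-→d16:-→d17:-→d18:-→d19:-→d20:-→d21:-→d22:-→d23:-→d24:-→d25:-→d26:-→d27:-→d28:H2 -> H2
  + 184.170.0.0/16 (H5) depth=16
  del 201.176.92.64/28 (clear depth 28)
  lookup 4.69.194.3: bits 000001000100010111000010 walk d0:H5→d1:-→d2:-→d3:-→d4:-→d5:-→d6:-→d7:-→d8:-→d9:-→d10:-→d11:-→d12:-→d13:-→d14:-→d15:-→d16:-→d17:-→d18:-→d19:-→d20:H5→d21:-→d22:-→d23:-→d24:H3 -> H3
  + 4.69.194.0/24 (H3) depth=24
  + 184.170.148.0/25 (H0) depth=25
  + 4.69.194.160/28 (H0) depth=28
  del 153.223.128.0/20 (clear depth 20)
  del 184.170.148.0/25 (clear depth 25)
  lookup 15.109.51.234: bits 0000 walk d0:H5→d1:-→d2:-→d3:-→d4:- -> H5
  + 201.176.80.0/20 (H2) depth=20
  + 0.0.0.0/0 (H0) depth=0
  + 4.69.194.165/32 (H5) depth=32
  lookup 4.69.194.161: bits 00000100010001011100001010100 walk d0:H0→d1:-→d2:-→d3:-→d4:-→d5:-→d6:-→d7:-→d8:-→d9:-→d10:-→d11:-→d12:-→d13:-→d14:-→d15:-→d16:-→d17:-→d18:-→d19:-→d20:H5→d21:-→d22:-→d23:-→d24:H3→d25:-→d26:-→d27:-→d28:H0→d29:- -> H0
  lookup 4.69.194.165: bits 00000100010001011100001010100101 walk d0:H0→d1:-→d2:-→d3:-→d4:-→d5:-→d6:-→d7:-→d8:-→d9:-→d10:-→d11:-→d12:-→d13:-→d14:-→d15:-→d16:-→d17:-→d18:-→d19:-→d20:H5→d21:-→d22:-→d23:-→d24:H3→d25:-→d26:-→d27:-→d28:H0→d29:-→d30:-→d31:-→d32:H5 -> H5
  del 184.170.0.0/16 (clear depth 16)
  + 184.170.0.0/15 (H5) depth=15
  + 201.176.92.72/29 (H4) depth=29
  + 201.176.80.0/20 (H2) depth=20
  del 0.0.0.0/0 (clear depth 0)
  del 4.69.194.0/24 (clear depth 24)

== LOOKUPS ==
["H5","H3","H2","H3","H5","H0","H5"]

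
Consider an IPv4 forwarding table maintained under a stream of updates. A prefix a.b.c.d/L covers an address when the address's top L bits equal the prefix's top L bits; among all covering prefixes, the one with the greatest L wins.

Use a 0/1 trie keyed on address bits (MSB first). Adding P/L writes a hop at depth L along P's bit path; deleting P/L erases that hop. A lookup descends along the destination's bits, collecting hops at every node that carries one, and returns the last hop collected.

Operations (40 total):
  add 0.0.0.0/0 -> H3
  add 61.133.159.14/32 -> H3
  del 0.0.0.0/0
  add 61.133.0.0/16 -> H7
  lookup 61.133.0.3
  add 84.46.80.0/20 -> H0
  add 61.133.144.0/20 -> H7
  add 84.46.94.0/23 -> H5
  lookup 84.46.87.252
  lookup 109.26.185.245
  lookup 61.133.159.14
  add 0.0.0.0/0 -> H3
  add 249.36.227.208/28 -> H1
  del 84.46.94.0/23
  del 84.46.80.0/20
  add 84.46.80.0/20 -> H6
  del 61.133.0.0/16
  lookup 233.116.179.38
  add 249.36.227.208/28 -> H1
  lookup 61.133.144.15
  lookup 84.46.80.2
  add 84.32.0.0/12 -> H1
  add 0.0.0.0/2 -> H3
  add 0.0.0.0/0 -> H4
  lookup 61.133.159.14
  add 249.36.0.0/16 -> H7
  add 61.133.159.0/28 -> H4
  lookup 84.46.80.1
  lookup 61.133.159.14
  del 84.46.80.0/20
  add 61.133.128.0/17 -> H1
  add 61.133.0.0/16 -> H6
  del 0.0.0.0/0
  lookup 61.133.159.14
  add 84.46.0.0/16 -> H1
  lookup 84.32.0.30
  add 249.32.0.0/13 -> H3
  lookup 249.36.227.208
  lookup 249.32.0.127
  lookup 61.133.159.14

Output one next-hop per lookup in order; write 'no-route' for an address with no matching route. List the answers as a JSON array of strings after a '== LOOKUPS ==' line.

Apply in order:
  add 0.0.0.0/0 -> H3 at depth 0
  add 61.133.159.14/32 -> H3 at depth 32
  - 0.0.0.0/0 clear@0
  add 61.133.0.0/16 -> H7 at depth 16
  lookup 61.133.0.3: bits 0011110110000101 walk d0:-→d1:-→d2:-→d3:-→d4:-→d5:-→d6:-→d7:-→d8:-→d9:-→d10:-→d11:-→d12:-→d13:-→d14:-→d15:-→d16:H7 -> H7
  add 84.46.80.0/20 -> H0 at depth 20
  add 61.133.144.0/20 -> H7 at depth 20
  add 84.46.94.0/23 -> H5 at depth 23
  lookup 84.46.87.252: bits 01010100001011100101 walk d0:-→d1:-→d2:-→d3:-→d4:-→d5:-→d6:-→d7:-→d8:-→d9:-→d10:-→d11:-→d12:-→d13:-→d14:-→d15:-→d16:-→d17:-→d18:-→d19:-→d20:H0 -> H0
  lookup 109.26.185.245: bits 01 walk d0:-→d1:-→d2:- -> no-route
  lookup 61.133.159.14: bits 00111101100001011001111100001110 walk d0:-→d1:-→d2:-→d3:-→d4:-→d5:-→d6:-→d7:-→d8:-→d9:-→d10:-→d11:-→d12:-→d13:-→d14:-→d15:-→d16:H7→d17:-→d18:-→d19:-→d20:H7→d21:-→d22:-→d23:-→d24:-→d25:-→d26:-→d27:-→d28:-→d29:-→d30:-→d31:-→d32:H3 -> H3
  add 0.0.0.0/0 -> H3 at depth 0
  add 249.36.227.208/28 -> H1 at depth 28
  - 84.46.94.0/23 clear@23
  - 84.46.80.0/20 clear@20
  add 84.46.80.0/20 -> H6 at depth 20
  - 61.133.0.0/16 clear@16
  lookup 233.116.179.38: bits 111 walk d0:H3→d1:-→d2:-→d3:- -> H3
  add 249.36.227.208/28 -> H1 at depth 28
  lookup 61.133.144.15: bits 00111101100001011001 walk d0:H3→d1:-→d2:-→d3:-→d4:-→d5:-→d6:-→d7:-→d8:-→d9:-→d10:-→d11:-→d12:-→d13:-→d14:-→d15:-→d16:-→d17:-→d18:-→d19:-→d20:H7 -> H7
  lookup 84.46.80.2: bits 01010100001011100101 walk d0:H3→d1:-→d2:-→d3:-→d4:-→d5:-→d6:-→d7:-→d8:-→d9:-→d10:-→d11:-→d12:-→d13:-→d14:-→d15:-→d16:-→d17:-→d18:-→d19:-→d20:H6 -> H6
  add 84.32.0.0/12 -> H1 at depth 12
  add 0.0.0.0/2 -> H3 at depth 2
  add 0.0.0.0/0 -> H4 at depth 0
  lookup 61.133.159.14: bits 00111101100001011001111100001110 walk d0:H4→d1:-→d2:H3→d3:-→d4:-→d5:-→d6:-→d7:-→d8:-→d9:-→d10:-→d11:-→d12:-→d13:-→d14:-→d15:-→d16:-→d17:-→d18:-→d19:-→d20:H7→d21:-→d22:-→d23:-→d24:-→d25:-→d26:-→d27:-→d28:-→d29:-→d30:-→d31:-→d32:H3 -> H3
  add 249.36.0.0/16 -> H7 at depth 16
  add 61.133.159.0/28 -> H4 at depth 28
  lookup 84.46.80.1: bits 01010100001011100101 walk d0:H4→d1:-→d2:-→d3:-→d4:-→d5:-→d6:-→d7:-→d8:-→d9:-→d10:-→d11:-→d12:H1→d13:-→d14:-→d15:-→d16:-→d17:-→d18:-→d19:-→d20:H6 -> H6
  lookup 61.133.159.14: bits 00111101100001011001111100001110 walk d0:H4→d1:-→d2:H3→d3:-→d4:-→d5:-→d6:-→d7:-→d8:-→d9:-→d10:-→d11:-→d12:-→d13:-→d14:-→d15:-→d16:-→d17:-→d18:-→d19:-→d20:H7→d21:-→d22:-→d23:-→d24:-→d25:-→d26:-→d27:-→d28:H4→d29:-→d30:-→d31:-→d32:H3 -> H3
  - 84.46.80.0/20 clear@20
  add 61.133.128.0/17 -> H1 at depth 17
  add 61.133.0.0/16 -> H6 at depth 16
  - 0.0.0.0/0 clear@0
  lookup 61.133.159.14: bits 00111101100001011001111100001110 walk d0:-→d1:-→d2:H3→d3:-→d4:-→d5:-→d6:-→d7:-→d8:-→d9:-→d10:-→d11:-→d12:-→d13:-→d14:-→d15:-→d16:H6→d17:H1→d18:-→d19:-→d20:H7→d21:-→d22:-→d23:-→d24:-→d25:-→d26:-→d27:-→d28:H4→d29:-→d30:-→d31:-→d32:H3 -> H3
  add 84.46.0.0/16 -> H1 at depth 16
  lookup 84.32.0.30: bits 010101000010 walk d0:-→d1:-→d2:-→d3:-→d4:-→d5:-→d6:-→d7:-→d8:-→d9:-→d10:-→d11:-→d12:H1 -> H1
  add 249.32.0.0/13 -> H3 at depth 13
  lookup 249.36.227.208: bits 1111100100100100111000111101 walk d0:-→d1:-→d2:-→d3:-→d4:-→d5:-→d6:-→d7:-→d8:-→d9:-→d10:-→d11:-→d12:-→d13:H3→d14:-→d15:-→d16:H7→d17:-→d18:-→d19:-→d20:-→d21:-→d22:-→d23:-→d24:-→d25:-→d26:-→d27:-→d28:H1 -> H1
  lookup 249.32.0.127: bits 1111100100100 walk d0:-→d1:-→d2:-→d3:-→d4:-→d5:-→d6:-→d7:-→d8:-→d9:-→d10:-→d11:-→d12:-→d13:H3 -> H3
  lookup 61.133.159.14: bits 00111101100001011001111100001110 walk d0:-→d1:-→d2:H3→d3:-→d4:-→d5:-→d6:-→d7:-→d8:-→d9:-→d10:-→d11:-→d12:-→d13:-→d14:-→d15:-→d16:H6→d17:H1→d18:-→d19:-→d20:H7→d21:-→d22:-→d23:-→d24:-→d25:-→d26:-→d27:-→d28:H4→d29:-→d30:-→d31:-→d32:H3 -> H3

== LOOKUPS ==
["H7","H0","no-route","H3","H3","H7","H6","H3","H6","H3","H3","H1","H1","H3","H3"]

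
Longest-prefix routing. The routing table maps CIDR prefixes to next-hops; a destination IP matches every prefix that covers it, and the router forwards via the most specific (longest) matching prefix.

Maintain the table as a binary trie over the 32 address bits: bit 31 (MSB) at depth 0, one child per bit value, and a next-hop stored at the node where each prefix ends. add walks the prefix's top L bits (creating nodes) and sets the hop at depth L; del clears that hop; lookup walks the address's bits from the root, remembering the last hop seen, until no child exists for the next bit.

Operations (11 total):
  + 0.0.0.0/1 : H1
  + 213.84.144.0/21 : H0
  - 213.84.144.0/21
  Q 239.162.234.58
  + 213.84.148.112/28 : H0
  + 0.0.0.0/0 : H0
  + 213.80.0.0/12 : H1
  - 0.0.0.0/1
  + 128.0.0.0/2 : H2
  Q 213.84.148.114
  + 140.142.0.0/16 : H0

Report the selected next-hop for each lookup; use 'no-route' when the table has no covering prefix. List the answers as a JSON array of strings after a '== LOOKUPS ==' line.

Trace:
  + 0.0.0.0/1 (H1) depth=1
  + 213.84.144.0/21 (H0) depth=21
  - 213.84.144.0/21 clear@21
  ? 239.162.234.58  path d0:-→d1:-→d2:-  best=no-route
  + 213.84.148.112/28 (H0) depth=28
  + 0.0.0.0/0 (H0) depth=0
  + 213.80.0.0/12 (H1) depth=12
  - 0.0.0.0/1 clear@1
  + 128.0.0.0/2 (H2) depth=2
  ? 213.84.148.114  path d0:H0→d1:-→d2:-→d3:-→d4:-→d5:-→d6:-→d7:-→d8:-→d9:-→d10:-→d11:-→d12:H1→d13:-→d14:-→d15:-→d16:-→d17:-→d18:-→d19:-→d20:-→d21:-→d22:-→d23:-→d24:-→d25:-→d26:-→d27:-→d28:H0  best=H0
  + 140.142.0.0/16 (H0) depth=16

== LOOKUPS ==
["no-route","H0"]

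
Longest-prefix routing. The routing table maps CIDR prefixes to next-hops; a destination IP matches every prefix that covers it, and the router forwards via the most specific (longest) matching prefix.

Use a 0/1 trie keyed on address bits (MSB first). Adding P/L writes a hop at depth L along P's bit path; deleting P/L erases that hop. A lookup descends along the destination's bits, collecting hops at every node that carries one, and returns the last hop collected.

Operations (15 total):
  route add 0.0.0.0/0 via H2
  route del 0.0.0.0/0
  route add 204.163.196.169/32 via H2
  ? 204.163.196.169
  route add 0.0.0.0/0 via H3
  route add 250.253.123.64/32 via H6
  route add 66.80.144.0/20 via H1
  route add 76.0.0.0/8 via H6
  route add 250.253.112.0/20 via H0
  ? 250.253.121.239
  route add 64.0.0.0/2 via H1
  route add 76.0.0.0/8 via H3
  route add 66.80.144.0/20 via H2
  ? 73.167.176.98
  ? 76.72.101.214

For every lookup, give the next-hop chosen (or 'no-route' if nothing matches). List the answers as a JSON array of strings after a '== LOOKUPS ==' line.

Process each operation:
  + 0.0.0.0/0 (H2) depth=0
  del 0.0.0.0/0 (clear depth 0)
  + 204.163.196.169/32 (H2) depth=32
  ? 204.163.196.169  path d0:-→d1:-→d2:-→d3:-→d4:-→d5:-→d6:-→d7:-→d8:-→d9:-→d10:-→d11:-→d12:-→d13:-→d14:-→d15:-→d16:-→d17:-→d18:-→d19:-→d20:-→d21:-→d22:-→d23:-→d24:-→d25:-→d26:-→d27:-→d28:-→d29:-→d30:-→d31:-→d32:H2  best=H2
  + 0.0.0.0/0 (H3) depth=0
  + 250.253.123.64/32 (H6) depth=32
  + 66.80.144.0/20 (H1) depth=20
  + 76.0.0.0/8 (H6) depth=8
  + 250.253.112.0/20 (H0) depth=20
  ? 250.253.121.239  path d0:H3→d1:-→d2:-→d3:-→d4:-→d5:-→d6:-→d7:-→d8:-→d9:-→d10:-→d11:-→d12:-→d13:-→d14:-→d15:-→d16:-→d17:-→d18:-→d19:-→d20:H0→d21:-→d22:-  best=H0
  + 64.0.0.0/2 (H1) depth=2
  + 76.0.0.0/8 (H3) depth=8
  + 66.80.144.0/20 (H2) depth=20
  ? 73.167.176.98  path d0:H3→d1:-→d2:H1→d3:-→d4:-→d5:-  best=H1
  ? 76.72.101.214  path d0:H3→d1:-→d2:H1→d3:-→d4:-→d5:-→d6:-→d7:-→d8:H3  best=H3

== LOOKUPS ==
["H2","H0","H1","H3"]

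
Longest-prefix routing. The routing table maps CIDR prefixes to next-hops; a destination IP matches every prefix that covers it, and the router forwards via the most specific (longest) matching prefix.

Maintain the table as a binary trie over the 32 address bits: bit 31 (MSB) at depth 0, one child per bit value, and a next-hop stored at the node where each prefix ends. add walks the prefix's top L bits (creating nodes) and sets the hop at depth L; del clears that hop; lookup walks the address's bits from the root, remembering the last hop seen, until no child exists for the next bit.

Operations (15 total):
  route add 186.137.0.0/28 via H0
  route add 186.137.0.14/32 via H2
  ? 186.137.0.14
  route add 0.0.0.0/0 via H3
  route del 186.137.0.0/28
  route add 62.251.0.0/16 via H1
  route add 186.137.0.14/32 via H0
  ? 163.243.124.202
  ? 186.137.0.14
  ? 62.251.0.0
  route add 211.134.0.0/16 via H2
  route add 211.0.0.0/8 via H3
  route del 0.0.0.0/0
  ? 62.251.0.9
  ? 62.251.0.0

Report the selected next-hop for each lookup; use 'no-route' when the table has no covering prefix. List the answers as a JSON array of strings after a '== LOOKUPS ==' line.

Apply in order:
  + 186.137.0.0/28 (H0) depth=28
  + 186.137.0.14/32 (H2) depth=32
  ? 186.137.0.14  path d0:-→d1:-→d2:-→d3:-→d4:-→d5:-→d6:-→d7:-→d8:-→d9:-→d10:-→d11:-→d12:-→d13:-→d14:-→d15:-→d16:-→d17:-→d18:-→d19:-→d20:-→d21:-→d22:-→d23:-→d24:-→d25:-→d26:-→d27:-→d28:H0→d29:-→d30:-→d31:-→d32:H2  best=H2
  + 0.0.0.0/0 (H3) depth=0
  del 186.137.0.0/28 (clear depth 28)
  + 62.251.0.0/16 (H1) depth=16
  + 186.137.0.14/32 (H0) depth=32
  ? 163.243.124.202  path d0:H3→d1:-→d2:-→d3:-  best=H3
  ? 186.137.0.14  path d0:H3→d1:-→d2:-→d3:-→d4:-→d5:-→d6:-→d7:-→d8:-→d9:-→d10:-→d11:-→d12:-→d13:-→d14:-→d15:-→d16:-→d17:-→d18:-→d19:-→d20:-→d21:-→d22:-→d23:-→d24:-→d25:-→d26:-→d27:-→d28:-→d29:-→d30:-→d31:-→d32:H0  best=H0
  ? 62.251.0.0  path d0:H3→d1:-→d2:-→d3:-→d4:-→d5:-→d6:-→d7:-→d8:-→d9:-→d10:-→d11:-→d12:-→d13:-→d14:-→d15:-→d16:H1  best=H1
  + 211.134.0.0/16 (H2) depth=16
  + 211.0.0.0/8 (H3) depth=8
  del 0.0.0.0/0 (clear depth 0)
  ? 62.251.0.9  path d0:-→d1:-→d2:-→d3:-→d4:-→d5:-→d6:-→d7:-→d8:-→d9:-→d10:-→d11:-→d12:-→d13:-→d14:-→d15:-→d16:H1  best=H1
  ? 62.251.0.0  path d0:-→d1:-→d2:-→d3:-→d4:-→d5:-→d6:-→d7:-→d8:-→d9:-→d10:-→d11:-→d12:-→d13:-→d14:-→d15:-→d16:H1  best=H1

== LOOKUPS ==
["H2","H3","H0","H1","H1","H1"]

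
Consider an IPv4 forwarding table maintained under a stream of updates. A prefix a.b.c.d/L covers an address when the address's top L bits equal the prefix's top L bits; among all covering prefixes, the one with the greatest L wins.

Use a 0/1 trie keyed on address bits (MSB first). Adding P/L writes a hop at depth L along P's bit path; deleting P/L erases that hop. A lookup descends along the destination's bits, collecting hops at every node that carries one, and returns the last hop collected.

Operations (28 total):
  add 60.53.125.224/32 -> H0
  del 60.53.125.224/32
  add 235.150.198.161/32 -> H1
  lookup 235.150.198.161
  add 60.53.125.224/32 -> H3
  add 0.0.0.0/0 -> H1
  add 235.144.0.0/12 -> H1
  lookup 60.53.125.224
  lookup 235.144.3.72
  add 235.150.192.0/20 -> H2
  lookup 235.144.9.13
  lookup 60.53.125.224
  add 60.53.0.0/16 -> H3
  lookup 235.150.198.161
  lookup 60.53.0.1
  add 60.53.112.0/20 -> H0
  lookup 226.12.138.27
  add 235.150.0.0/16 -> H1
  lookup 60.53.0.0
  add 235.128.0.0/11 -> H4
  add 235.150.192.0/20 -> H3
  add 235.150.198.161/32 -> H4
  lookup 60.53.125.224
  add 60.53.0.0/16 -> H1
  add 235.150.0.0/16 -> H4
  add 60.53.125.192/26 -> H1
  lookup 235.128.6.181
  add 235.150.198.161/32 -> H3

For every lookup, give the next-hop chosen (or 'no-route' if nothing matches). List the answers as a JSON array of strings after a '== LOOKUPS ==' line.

Trace:
  + 60.53.125.224/32 (H0) depth=32
  - 60.53.125.224/32 clear@32
  + 235.150.198.161/32 (H1) depth=32
  ? 235.150.198.161  path d0:-→d1:-→d2:-→d3:-→d4:-→d5:-→d6:-→d7:-→d8:-→d9:-→d10:-→d11:-→d12:-→d13:-→d14:-→d15:-→d16:-→d17:-→d18:-→d19:-→d20:-→d21:-→d22:-→d23:-→d24:-→d25:-→d26:-→d27:-→d28:-→d29:-→d30:-→d31:-→d32:H1  best=H1
  + 60.53.125.224/32 (H3) depth=32
  + 0.0.0.0/0 (H1) depth=0
  + 235.144.0.0/12 (H1) depth=12
  ? 60.53.125.224  path d0:H1→d1:-→d2:-→d3:-→d4:-→d5:-→d6:-→d7:-→d8:-→d9:-→d10:-→d11:-→d12:-→d13:-→d14:-→d15:-→d16:-→d17:-→d18:-→d19:-→d20:-→d21:-→d22:-→d23:-→d24:-→d25:-→d26:-→d27:-→d28:-→d29:-→d30:-→d31:-→d32:H3  best=H3
  ? 235.144.3.72  path d0:H1→d1:-→d2:-→d3:-→d4:-→d5:-→d6:-→d7:-→d8:-→d9:-→d10:-→d11:-→d12:H1→d13:-  best=H1
  + 235.150.192.0/20 (H2) depth=20
  ? 235.144.9.13  path d0:H1→d1:-→d2:-→d3:-→d4:-→d5:-→d6:-→d7:-→d8:-→d9:-→d10:-→d11:-→d12:H1→d13:-  best=H1
  ? 60.53.125.224  path d0:H1→d1:-→d2:-→d3:-→d4:-→d5:-→d6:-→d7:-→d8:-→d9:-→d10:-→d11:-→d12:-→d13:-→d14:-→d15:-→d16:-→d17:-→d18:-→d19:-→d20:-→d21:-→d22:-→d23:-→d24:-→d25:-→d26:-→d27:-→d28:-→d29:-→d30:-→d31:-→d32:H3  best=H3
  + 60.53.0.0/16 (H3) depth=16
  ? 235.150.198.161  path d0:H1→d1:-→d2:-→d3:-→d4:-→d5:-→d6:-→d7:-→d8:-→d9:-→d10:-→d11:-→d12:H1→d13:-→d14:-→d15:-→d16:-→d17:-→d18:-→d19:-→d20:H2→d21:-→d22:-→d23:-→d24:-→d25:-→d26:-→d27:-→d28:-→d29:-→d30:-→d31:-→d32:H1  best=H1
  ? 60.53.0.1  path d0:H1→d1:-→d2:-→d3:-→d4:-→d5:-→d6:-→d7:-→d8:-→d9:-→d10:-→d11:-→d12:-→d13:-→d14:-→d15:-→d16:H3→d17:-  best=H3
  + 60.53.112.0/20 (H0) depth=20
  ? 226.12.138.27  path d0:H1→d1:-→d2:-→d3:-→d4:-  best=H1
  + 235.150.0.0/16 (H1) depth=16
  ? 60.53.0.0  path d0:H1→d1:-→d2:-→d3:-→d4:-→d5:-→d6:-→d7:-→d8:-→d9:-→d10:-→d11:-→d12:-→d13:-→d14:-→d15:-→d16:H3→d17:-  best=H3
  + 235.128.0.0/11 (H4) depth=11
  + 235.150.192.0/20 (H3) depth=20
  + 235.150.198.161/32 (H4) depth=32
  ? 60.53.125.224  path d0:H1→d1:-→d2:-→d3:-→d4:-→d5:-→d6:-→d7:-→d8:-→d9:-→d10:-→d11:-→d12:-→d13:-→d14:-→d15:-→d16:H3→d17:-→d18:-→d19:-→d20:H0→d21:-→d22:-→d23:-→d24:-→d25:-→d26:-→d27:-→d28:-→d29:-→d30:-→d31:-→d32:H3  best=H3
  + 60.53.0.0/16 (H1) depth=16
  + 235.150.0.0/16 (H4) depth=16
  + 60.53.125.192/26 (H1) depth=26
  ? 235.128.6.181  path d0:H1→d1:-→d2:-→d3:-→d4:-→d5:-→d6:-→d7:-→d8:-→d9:-→d10:-→d11:H4  best=H4
  + 235.150.198.161/32 (H3) depth=32

== LOOKUPS ==
["H1","H3","H1","H1","H3","H1","H3","H1","H3","H3","H4"]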